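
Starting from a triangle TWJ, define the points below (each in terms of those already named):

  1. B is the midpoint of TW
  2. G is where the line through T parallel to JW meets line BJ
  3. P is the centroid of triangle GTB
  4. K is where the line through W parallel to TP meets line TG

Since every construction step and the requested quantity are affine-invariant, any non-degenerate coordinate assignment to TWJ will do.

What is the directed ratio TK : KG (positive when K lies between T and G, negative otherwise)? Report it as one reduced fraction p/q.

Set T = (0, 0), W = (1, 0), J = (0, 1); any affine frame gives the same invariant.
1. B is the midpoint of TW ⇒ B = (1/2, 0)
2. G is where the line through T parallel to JW meets line BJ ⇒ G = (1, -1)
3. P is the centroid of triangle GTB ⇒ P = (1/2, -1/3)
4. K is where the line through W parallel to TP meets line TG ⇒ K = (-2, 2)
K = T + t·(G−T) with t = -2, so TK:KG = t:(1−t) = -2:3

TK:KG = -2/3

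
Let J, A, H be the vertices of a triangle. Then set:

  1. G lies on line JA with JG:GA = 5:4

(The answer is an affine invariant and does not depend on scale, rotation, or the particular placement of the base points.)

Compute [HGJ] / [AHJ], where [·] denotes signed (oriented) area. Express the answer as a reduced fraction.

Set J = (0, 0), A = (1, 0), H = (0, 1); any affine frame gives the same invariant.
1. G lies on line JA with JG:GA = 5:4 ⇒ G = (5/9, 0)
2·[HGJ] = -5/9, 2·[AHJ] = 1
[HGJ]:[AHJ] = -5/9:1 = -5/9

[HGJ]:[AHJ] = -5/9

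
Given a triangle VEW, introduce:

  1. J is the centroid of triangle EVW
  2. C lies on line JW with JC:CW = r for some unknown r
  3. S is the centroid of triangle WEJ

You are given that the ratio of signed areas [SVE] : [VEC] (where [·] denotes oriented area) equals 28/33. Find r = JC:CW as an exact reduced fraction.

Assign V = (0, 0), E = (1, 0), W = (0, 1) — the answer is frame-independent, so this choice is without loss of generality.
1. J is the centroid of triangle EVW ⇒ J = (1/3, 1/3)
2. With JC:CW = r, write λ = r/(r+1) so C = J + λ·(W−J); C is affine-linear in λ
3. S is the centroid of triangle WEJ ⇒ S = (4/9, 4/9)
Every point depending on C is an affine combination of C and λ-independent points, so each such coordinate is linear in λ; the λ² term in each signed area is a multiple of (W−J)×(W−J) = 0, so 2·[SVE] and 2·[VEC] are each linear in λ. Evaluating at λ=0 and λ=1:
  2·[SVE] = 4/9,   2·[VEC] = 2/3·λ + 1/3
So [SVE]:[VEC] = (4/9) / (2/3·λ + 1/3). Setting this equal to 28/33:
  4/9 = 28/33·(2/3·λ + 1/3)  ⇒  λ = 2/7
Then r = λ/(1−λ) = (2/7)/(5/7) = 2/5. Check: with r = 2/5, C = (5/21, 11/21) and [SVE]:[VEC] = 28/33 as required.

r = 2/5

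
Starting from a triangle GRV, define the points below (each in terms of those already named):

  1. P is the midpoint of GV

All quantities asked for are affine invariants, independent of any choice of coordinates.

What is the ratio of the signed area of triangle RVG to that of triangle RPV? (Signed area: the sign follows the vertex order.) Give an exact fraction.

[RVG]:[RPV] = -2

Assign G = (0, 0), R = (1, 0), V = (0, 1) — the answer is frame-independent, so this choice is without loss of generality.
1. P is the midpoint of GV ⇒ P = (0, 1/2)
2·[RVG] = 1, 2·[RPV] = -1/2
[RVG]:[RPV] = 1:-1/2 = -2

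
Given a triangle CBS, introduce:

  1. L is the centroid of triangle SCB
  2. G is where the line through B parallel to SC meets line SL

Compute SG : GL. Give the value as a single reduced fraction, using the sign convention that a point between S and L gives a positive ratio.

Assign C = (0, 0), B = (1, 0), S = (0, 1) — the answer is frame-independent, so this choice is without loss of generality.
1. L is the centroid of triangle SCB ⇒ L = (1/3, 1/3)
2. G is where the line through B parallel to SC meets line SL ⇒ G = (1, -1)
G = S + t·(L−S) with t = 3, so SG:GL = t:(1−t) = 3:-2

SG:GL = -3/2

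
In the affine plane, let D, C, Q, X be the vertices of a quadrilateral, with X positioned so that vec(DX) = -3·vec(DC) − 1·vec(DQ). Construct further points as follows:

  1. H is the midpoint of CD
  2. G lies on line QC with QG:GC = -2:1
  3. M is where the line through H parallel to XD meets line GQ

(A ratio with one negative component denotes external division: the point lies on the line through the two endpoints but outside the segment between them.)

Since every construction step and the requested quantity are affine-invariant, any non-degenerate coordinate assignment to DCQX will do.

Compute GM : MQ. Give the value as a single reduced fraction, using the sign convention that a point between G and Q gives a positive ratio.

GM:MQ = 9/7

Assign D = (0, 0), C = (1, 0), Q = (0, 1), X = (-3, -1) — the answer is frame-independent, so this choice is without loss of generality.
1. H is the midpoint of CD ⇒ H = (1/2, 0)
2. G lies on line QC with QG:GC = -2:1 ⇒ G = (2, -1)
3. M is where the line through H parallel to XD meets line GQ ⇒ M = (7/8, 1/8)
M = G + t·(Q−G) with t = 9/16, so GM:MQ = t:(1−t) = 9/16:7/16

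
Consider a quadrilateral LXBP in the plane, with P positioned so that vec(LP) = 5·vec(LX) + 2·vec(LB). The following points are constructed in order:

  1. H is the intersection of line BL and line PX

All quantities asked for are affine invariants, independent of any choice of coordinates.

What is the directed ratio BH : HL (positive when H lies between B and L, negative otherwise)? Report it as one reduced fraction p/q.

Set L = (0, 0), X = (1, 0), B = (0, 1), P = (5, 2); any affine frame gives the same invariant.
1. H is the intersection of line BL and line PX ⇒ H = (0, -1/2)
H = B + t·(L−B) with t = 3/2, so BH:HL = t:(1−t) = 3/2:-1/2

BH:HL = -3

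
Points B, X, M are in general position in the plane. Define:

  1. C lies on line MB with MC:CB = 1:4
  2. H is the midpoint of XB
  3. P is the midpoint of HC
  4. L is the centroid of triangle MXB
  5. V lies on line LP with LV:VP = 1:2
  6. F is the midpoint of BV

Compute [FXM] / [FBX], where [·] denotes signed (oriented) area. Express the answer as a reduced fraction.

[FXM]:[FBX] = 241/64

Assign B = (0, 0), X = (1, 0), M = (0, 1) — the answer is frame-independent, so this choice is without loss of generality.
1. C lies on line MB with MC:CB = 1:4 ⇒ C = (0, 4/5)
2. H is the midpoint of XB ⇒ H = (1/2, 0)
3. P is the midpoint of HC ⇒ P = (1/4, 2/5)
4. L is the centroid of triangle MXB ⇒ L = (1/3, 1/3)
5. V lies on line LP with LV:VP = 1:2 ⇒ V = (11/36, 16/45)
6. F is the midpoint of BV ⇒ F = (11/72, 8/45)
2·[FXM] = 241/360, 2·[FBX] = 8/45
[FXM]:[FBX] = 241/360:8/45 = 241/64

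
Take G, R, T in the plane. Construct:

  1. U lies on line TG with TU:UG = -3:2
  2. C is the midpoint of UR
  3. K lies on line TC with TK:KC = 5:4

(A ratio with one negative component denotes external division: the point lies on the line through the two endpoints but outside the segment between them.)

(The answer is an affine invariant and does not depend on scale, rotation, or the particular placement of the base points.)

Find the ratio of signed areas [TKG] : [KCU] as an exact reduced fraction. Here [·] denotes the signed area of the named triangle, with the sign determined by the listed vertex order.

Set G = (0, 0), R = (1, 0), T = (0, 1); any affine frame gives the same invariant.
1. U lies on line TG with TU:UG = -3:2 ⇒ U = (0, -2)
2. C is the midpoint of UR ⇒ C = (1/2, -1)
3. K lies on line TC with TK:KC = 5:4 ⇒ K = (5/18, -1/9)
2·[TKG] = -5/18, 2·[KCU] = -2/3
[TKG]:[KCU] = -5/18:-2/3 = 5/12

[TKG]:[KCU] = 5/12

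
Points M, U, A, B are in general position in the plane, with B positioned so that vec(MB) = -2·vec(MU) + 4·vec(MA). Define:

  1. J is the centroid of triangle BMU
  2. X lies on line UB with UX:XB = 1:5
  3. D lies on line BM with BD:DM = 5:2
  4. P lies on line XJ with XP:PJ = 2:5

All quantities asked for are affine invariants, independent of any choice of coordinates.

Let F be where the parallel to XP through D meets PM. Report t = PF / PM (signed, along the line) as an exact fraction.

Set M = (0, 0), U = (1, 0), A = (0, 1), B = (-2, 4); any affine frame gives the same invariant.
1. J is the centroid of triangle BMU ⇒ J = (-1/3, 4/3)
2. X lies on line UB with UX:XB = 1:5 ⇒ X = (1/2, 2/3)
3. D lies on line BM with BD:DM = 5:2 ⇒ D = (-4/7, 8/7)
4. P lies on line XJ with XP:PJ = 2:5 ⇒ P = (11/42, 6/7)
through D parallel to XP: direction (-5/21, 4/21); meets PM at F = (33/196, 27/49)
F = P + t·(M−P) with t = 5/14

t = 5/14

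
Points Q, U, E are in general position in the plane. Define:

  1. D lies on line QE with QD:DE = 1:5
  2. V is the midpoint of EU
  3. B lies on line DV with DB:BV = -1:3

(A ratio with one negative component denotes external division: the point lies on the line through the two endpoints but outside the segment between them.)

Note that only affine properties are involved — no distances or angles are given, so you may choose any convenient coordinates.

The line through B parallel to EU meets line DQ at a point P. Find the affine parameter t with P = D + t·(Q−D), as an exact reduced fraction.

t = 5/2

Choose coordinates Q = (0, 0), U = (1, 0), E = (0, 1).
1. D lies on line QE with QD:DE = 1:5 ⇒ D = (0, 1/6)
2. V is the midpoint of EU ⇒ V = (1/2, 1/2)
3. B lies on line DV with DB:BV = -1:3 ⇒ B = (-1/4, 0)
through B parallel to EU: direction (1, -1); meets DQ at P = (0, -1/4)
P = D + t·(Q−D) with t = 5/2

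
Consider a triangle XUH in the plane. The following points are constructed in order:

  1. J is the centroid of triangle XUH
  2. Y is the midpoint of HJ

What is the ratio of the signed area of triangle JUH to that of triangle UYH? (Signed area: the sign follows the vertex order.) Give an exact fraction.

[JUH]:[UYH] = -2

Assign X = (0, 0), U = (1, 0), H = (0, 1) — the answer is frame-independent, so this choice is without loss of generality.
1. J is the centroid of triangle XUH ⇒ J = (1/3, 1/3)
2. Y is the midpoint of HJ ⇒ Y = (1/6, 2/3)
2·[JUH] = 1/3, 2·[UYH] = -1/6
[JUH]:[UYH] = 1/3:-1/6 = -2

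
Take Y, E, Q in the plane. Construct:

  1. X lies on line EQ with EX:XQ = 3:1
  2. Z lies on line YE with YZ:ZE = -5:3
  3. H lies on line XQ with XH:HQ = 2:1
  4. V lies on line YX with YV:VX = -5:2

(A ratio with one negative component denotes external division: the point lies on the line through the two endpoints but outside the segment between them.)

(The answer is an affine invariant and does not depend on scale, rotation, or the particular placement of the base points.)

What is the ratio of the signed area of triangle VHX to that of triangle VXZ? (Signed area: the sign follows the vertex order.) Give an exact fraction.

Choose coordinates Y = (0, 0), E = (1, 0), Q = (0, 1).
1. X lies on line EQ with EX:XQ = 3:1 ⇒ X = (1/4, 3/4)
2. Z lies on line YE with YZ:ZE = -5:3 ⇒ Z = (5/2, 0)
3. H lies on line XQ with XH:HQ = 2:1 ⇒ H = (1/12, 11/12)
4. V lies on line YX with YV:VX = -5:2 ⇒ V = (5/12, 5/4)
2·[VHX] = 1/9, 2·[VXZ] = 5/4
[VHX]:[VXZ] = 1/9:5/4 = 4/45

[VHX]:[VXZ] = 4/45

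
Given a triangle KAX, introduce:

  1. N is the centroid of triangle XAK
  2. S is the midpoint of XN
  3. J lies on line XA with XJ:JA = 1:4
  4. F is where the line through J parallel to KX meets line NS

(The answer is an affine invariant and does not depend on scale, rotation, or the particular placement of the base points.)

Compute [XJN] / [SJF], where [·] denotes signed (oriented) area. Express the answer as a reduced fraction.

[XJN]:[SJF] = 10

Set K = (0, 0), A = (1, 0), X = (0, 1); any affine frame gives the same invariant.
1. N is the centroid of triangle XAK ⇒ N = (1/3, 1/3)
2. S is the midpoint of XN ⇒ S = (1/6, 2/3)
3. J lies on line XA with XJ:JA = 1:4 ⇒ J = (1/5, 4/5)
4. F is where the line through J parallel to KX meets line NS ⇒ F = (1/5, 3/5)
2·[XJN] = -1/15, 2·[SJF] = -1/150
[XJN]:[SJF] = -1/15:-1/150 = 10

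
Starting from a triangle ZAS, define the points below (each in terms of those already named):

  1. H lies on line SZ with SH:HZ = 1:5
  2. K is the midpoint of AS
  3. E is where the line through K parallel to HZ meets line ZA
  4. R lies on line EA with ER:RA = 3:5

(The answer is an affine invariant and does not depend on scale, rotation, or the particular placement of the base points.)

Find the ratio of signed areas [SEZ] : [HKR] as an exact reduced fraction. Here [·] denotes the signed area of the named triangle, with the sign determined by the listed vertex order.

[SEZ]:[HKR] = 8/3

Set Z = (0, 0), A = (1, 0), S = (0, 1); any affine frame gives the same invariant.
1. H lies on line SZ with SH:HZ = 1:5 ⇒ H = (0, 5/6)
2. K is the midpoint of AS ⇒ K = (1/2, 1/2)
3. E is where the line through K parallel to HZ meets line ZA ⇒ E = (1/2, 0)
4. R lies on line EA with ER:RA = 3:5 ⇒ R = (11/16, 0)
2·[SEZ] = -1/2, 2·[HKR] = -3/16
[SEZ]:[HKR] = -1/2:-3/16 = 8/3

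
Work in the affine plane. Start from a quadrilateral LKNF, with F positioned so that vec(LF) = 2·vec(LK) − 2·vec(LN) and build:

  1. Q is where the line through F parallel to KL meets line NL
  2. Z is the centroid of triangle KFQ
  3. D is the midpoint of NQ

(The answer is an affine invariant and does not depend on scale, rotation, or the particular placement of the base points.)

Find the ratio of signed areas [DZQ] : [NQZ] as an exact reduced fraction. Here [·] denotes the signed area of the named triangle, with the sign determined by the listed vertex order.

[DZQ]:[NQZ] = -1/2

Choose coordinates L = (0, 0), K = (1, 0), N = (0, 1), F = (2, -2).
1. Q is where the line through F parallel to KL meets line NL ⇒ Q = (0, -2)
2. Z is the centroid of triangle KFQ ⇒ Z = (1, -4/3)
3. D is the midpoint of NQ ⇒ D = (0, -1/2)
2·[DZQ] = -3/2, 2·[NQZ] = 3
[DZQ]:[NQZ] = -3/2:3 = -1/2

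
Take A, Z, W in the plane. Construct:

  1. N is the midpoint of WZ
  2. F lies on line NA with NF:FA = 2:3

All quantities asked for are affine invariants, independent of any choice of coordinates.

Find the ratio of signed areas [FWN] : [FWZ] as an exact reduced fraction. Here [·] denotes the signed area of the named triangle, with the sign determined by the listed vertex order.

[FWN]:[FWZ] = 1/2

Set A = (0, 0), Z = (1, 0), W = (0, 1); any affine frame gives the same invariant.
1. N is the midpoint of WZ ⇒ N = (1/2, 1/2)
2. F lies on line NA with NF:FA = 2:3 ⇒ F = (3/10, 3/10)
2·[FWN] = -1/5, 2·[FWZ] = -2/5
[FWN]:[FWZ] = -1/5:-2/5 = 1/2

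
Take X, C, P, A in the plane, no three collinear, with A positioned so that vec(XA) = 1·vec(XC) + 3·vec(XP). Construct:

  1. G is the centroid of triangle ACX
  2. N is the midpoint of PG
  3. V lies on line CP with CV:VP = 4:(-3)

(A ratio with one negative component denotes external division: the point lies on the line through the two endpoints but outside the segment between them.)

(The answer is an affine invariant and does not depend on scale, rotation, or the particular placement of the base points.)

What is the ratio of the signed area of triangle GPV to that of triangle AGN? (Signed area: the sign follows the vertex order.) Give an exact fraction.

Work in coordinates with X = (0, 0), C = (1, 0), P = (0, 1), A = (1, 3).
1. G is the centroid of triangle ACX ⇒ G = (2/3, 1)
2. N is the midpoint of PG ⇒ N = (1/3, 1)
3. V lies on line CP with CV:VP = 4:(-3) ⇒ V = (-3, 4)
2·[GPV] = -2, 2·[AGN] = -2/3
[GPV]:[AGN] = -2:-2/3 = 3

[GPV]:[AGN] = 3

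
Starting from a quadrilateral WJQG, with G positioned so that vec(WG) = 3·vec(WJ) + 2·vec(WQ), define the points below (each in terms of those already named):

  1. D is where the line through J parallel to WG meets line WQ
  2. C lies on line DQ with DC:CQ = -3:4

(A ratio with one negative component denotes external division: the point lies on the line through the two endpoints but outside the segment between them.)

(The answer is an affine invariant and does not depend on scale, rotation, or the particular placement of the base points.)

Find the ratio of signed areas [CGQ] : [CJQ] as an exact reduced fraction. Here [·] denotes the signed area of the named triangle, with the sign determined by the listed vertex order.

[CGQ]:[CJQ] = 3

Assign W = (0, 0), J = (1, 0), Q = (0, 1), G = (3, 2) — the answer is frame-independent, so this choice is without loss of generality.
1. D is where the line through J parallel to WG meets line WQ ⇒ D = (0, -2/3)
2. C lies on line DQ with DC:CQ = -3:4 ⇒ C = (0, -17/3)
2·[CGQ] = 20, 2·[CJQ] = 20/3
[CGQ]:[CJQ] = 20:20/3 = 3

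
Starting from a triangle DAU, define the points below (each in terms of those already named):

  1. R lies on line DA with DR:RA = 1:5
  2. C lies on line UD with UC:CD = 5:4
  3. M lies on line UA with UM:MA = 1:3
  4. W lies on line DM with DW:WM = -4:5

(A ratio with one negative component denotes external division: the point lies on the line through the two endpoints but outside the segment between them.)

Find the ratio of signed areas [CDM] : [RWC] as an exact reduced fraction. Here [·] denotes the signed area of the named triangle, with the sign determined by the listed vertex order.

[CDM]:[RWC] = -6/55

Set D = (0, 0), A = (1, 0), U = (0, 1); any affine frame gives the same invariant.
1. R lies on line DA with DR:RA = 1:5 ⇒ R = (1/6, 0)
2. C lies on line UD with UC:CD = 5:4 ⇒ C = (0, 4/9)
3. M lies on line UA with UM:MA = 1:3 ⇒ M = (1/4, 3/4)
4. W lies on line DM with DW:WM = -4:5 ⇒ W = (-1, -3)
2·[CDM] = 1/9, 2·[RWC] = -55/54
[CDM]:[RWC] = 1/9:-55/54 = -6/55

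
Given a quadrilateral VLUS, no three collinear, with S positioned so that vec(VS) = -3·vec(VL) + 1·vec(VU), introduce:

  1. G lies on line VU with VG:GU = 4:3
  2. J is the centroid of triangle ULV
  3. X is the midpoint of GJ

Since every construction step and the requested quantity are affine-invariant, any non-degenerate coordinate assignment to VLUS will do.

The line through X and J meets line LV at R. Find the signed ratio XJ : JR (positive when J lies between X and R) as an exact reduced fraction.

XJ:JR = 5/14

Assign V = (0, 0), L = (1, 0), U = (0, 1), S = (-3, 1) — the answer is frame-independent, so this choice is without loss of generality.
1. G lies on line VU with VG:GU = 4:3 ⇒ G = (0, 4/7)
2. J is the centroid of triangle ULV ⇒ J = (1/3, 1/3)
3. X is the midpoint of GJ ⇒ X = (1/6, 19/42)
line XJ meets LV at R = (4/5, 0)
J = X + t·(R−X) with t = 5/19, so XJ:JR = 5/19:14/19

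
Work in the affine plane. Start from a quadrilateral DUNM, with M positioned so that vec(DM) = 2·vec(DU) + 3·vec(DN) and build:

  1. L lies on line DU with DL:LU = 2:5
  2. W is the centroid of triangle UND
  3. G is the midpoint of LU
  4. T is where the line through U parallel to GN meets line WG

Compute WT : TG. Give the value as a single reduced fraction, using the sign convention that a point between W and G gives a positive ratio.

WT:TG = -19/15

Work in coordinates with D = (0, 0), U = (1, 0), N = (0, 1), M = (2, 3).
1. L lies on line DU with DL:LU = 2:5 ⇒ L = (2/7, 0)
2. W is the centroid of triangle UND ⇒ W = (1/3, 1/3)
3. G is the midpoint of LU ⇒ G = (9/14, 0)
4. T is where the line through U parallel to GN meets line WG ⇒ T = (101/56, -5/4)
T = W + t·(G−W) with t = 19/4, so WT:TG = t:(1−t) = 19/4:-15/4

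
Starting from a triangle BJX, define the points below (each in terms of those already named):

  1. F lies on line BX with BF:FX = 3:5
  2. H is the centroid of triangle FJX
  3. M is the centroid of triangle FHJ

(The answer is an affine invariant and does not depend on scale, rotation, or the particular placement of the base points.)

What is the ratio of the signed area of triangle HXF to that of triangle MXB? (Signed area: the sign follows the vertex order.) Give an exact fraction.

[HXF]:[MXB] = 15/32

Assign B = (0, 0), J = (1, 0), X = (0, 1) — the answer is frame-independent, so this choice is without loss of generality.
1. F lies on line BX with BF:FX = 3:5 ⇒ F = (0, 3/8)
2. H is the centroid of triangle FJX ⇒ H = (1/3, 11/24)
3. M is the centroid of triangle FHJ ⇒ M = (4/9, 5/18)
2·[HXF] = 5/24, 2·[MXB] = 4/9
[HXF]:[MXB] = 5/24:4/9 = 15/32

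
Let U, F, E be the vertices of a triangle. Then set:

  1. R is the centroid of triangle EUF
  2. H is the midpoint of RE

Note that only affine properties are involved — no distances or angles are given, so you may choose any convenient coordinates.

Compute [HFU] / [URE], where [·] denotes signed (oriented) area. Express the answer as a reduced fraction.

Set U = (0, 0), F = (1, 0), E = (0, 1); any affine frame gives the same invariant.
1. R is the centroid of triangle EUF ⇒ R = (1/3, 1/3)
2. H is the midpoint of RE ⇒ H = (1/6, 2/3)
2·[HFU] = -2/3, 2·[URE] = 1/3
[HFU]:[URE] = -2/3:1/3 = -2

[HFU]:[URE] = -2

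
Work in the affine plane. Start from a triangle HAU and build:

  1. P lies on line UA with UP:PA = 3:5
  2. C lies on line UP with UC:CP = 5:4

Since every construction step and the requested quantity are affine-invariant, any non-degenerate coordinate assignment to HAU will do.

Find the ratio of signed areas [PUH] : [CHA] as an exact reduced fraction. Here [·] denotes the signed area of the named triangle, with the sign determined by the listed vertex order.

Set H = (0, 0), A = (1, 0), U = (0, 1); any affine frame gives the same invariant.
1. P lies on line UA with UP:PA = 3:5 ⇒ P = (3/8, 5/8)
2. C lies on line UP with UC:CP = 5:4 ⇒ C = (5/24, 19/24)
2·[PUH] = 3/8, 2·[CHA] = 19/24
[PUH]:[CHA] = 3/8:19/24 = 9/19

[PUH]:[CHA] = 9/19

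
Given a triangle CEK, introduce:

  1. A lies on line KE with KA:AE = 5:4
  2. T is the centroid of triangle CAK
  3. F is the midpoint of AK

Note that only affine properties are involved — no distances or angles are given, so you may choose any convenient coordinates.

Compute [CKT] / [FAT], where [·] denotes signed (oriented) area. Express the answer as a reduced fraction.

Set C = (0, 0), E = (1, 0), K = (0, 1); any affine frame gives the same invariant.
1. A lies on line KE with KA:AE = 5:4 ⇒ A = (5/9, 4/9)
2. T is the centroid of triangle CAK ⇒ T = (5/27, 13/27)
3. F is the midpoint of AK ⇒ F = (5/18, 13/18)
2·[CKT] = -5/27, 2·[FAT] = -5/54
[CKT]:[FAT] = -5/27:-5/54 = 2

[CKT]:[FAT] = 2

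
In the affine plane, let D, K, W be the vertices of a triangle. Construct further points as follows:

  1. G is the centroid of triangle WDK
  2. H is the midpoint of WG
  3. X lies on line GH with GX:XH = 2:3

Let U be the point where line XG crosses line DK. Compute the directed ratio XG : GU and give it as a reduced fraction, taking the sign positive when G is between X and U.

XG:GU = 2/5

Assign D = (0, 0), K = (1, 0), W = (0, 1) — the answer is frame-independent, so this choice is without loss of generality.
1. G is the centroid of triangle WDK ⇒ G = (1/3, 1/3)
2. H is the midpoint of WG ⇒ H = (1/6, 2/3)
3. X lies on line GH with GX:XH = 2:3 ⇒ X = (4/15, 7/15)
line XG meets DK at U = (1/2, 0)
G = X + t·(U−X) with t = 2/7, so XG:GU = 2/7:5/7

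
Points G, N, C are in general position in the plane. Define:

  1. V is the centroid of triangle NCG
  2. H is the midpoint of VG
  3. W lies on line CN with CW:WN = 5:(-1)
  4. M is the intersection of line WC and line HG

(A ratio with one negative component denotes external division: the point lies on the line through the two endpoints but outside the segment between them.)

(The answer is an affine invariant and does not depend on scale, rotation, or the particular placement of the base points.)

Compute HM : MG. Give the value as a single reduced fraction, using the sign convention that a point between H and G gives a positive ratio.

Work in coordinates with G = (0, 0), N = (1, 0), C = (0, 1).
1. V is the centroid of triangle NCG ⇒ V = (1/3, 1/3)
2. H is the midpoint of VG ⇒ H = (1/6, 1/6)
3. W lies on line CN with CW:WN = 5:(-1) ⇒ W = (5/4, -1/4)
4. M is the intersection of line WC and line HG ⇒ M = (1/2, 1/2)
M = H + t·(G−H) with t = -2, so HM:MG = t:(1−t) = -2:3

HM:MG = -2/3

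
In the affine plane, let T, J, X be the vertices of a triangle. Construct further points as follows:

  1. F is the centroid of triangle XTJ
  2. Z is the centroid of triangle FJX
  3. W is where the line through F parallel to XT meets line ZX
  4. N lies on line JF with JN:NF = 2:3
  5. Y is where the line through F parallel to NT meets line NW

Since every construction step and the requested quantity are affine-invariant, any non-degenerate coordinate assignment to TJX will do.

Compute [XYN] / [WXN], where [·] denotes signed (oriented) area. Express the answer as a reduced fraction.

Work in coordinates with T = (0, 0), J = (1, 0), X = (0, 1).
1. F is the centroid of triangle XTJ ⇒ F = (1/3, 1/3)
2. Z is the centroid of triangle FJX ⇒ Z = (4/9, 4/9)
3. W is where the line through F parallel to XT meets line ZX ⇒ W = (1/3, 7/12)
4. N lies on line JF with JN:NF = 2:3 ⇒ N = (11/15, 2/15)
5. Y is where the line through F parallel to NT meets line NW ⇒ Y = (181/345, 127/345)
2·[XYN] = 1/115, 2·[WXN] = -1/60
[XYN]:[WXN] = 1/115:-1/60 = -12/23

[XYN]:[WXN] = -12/23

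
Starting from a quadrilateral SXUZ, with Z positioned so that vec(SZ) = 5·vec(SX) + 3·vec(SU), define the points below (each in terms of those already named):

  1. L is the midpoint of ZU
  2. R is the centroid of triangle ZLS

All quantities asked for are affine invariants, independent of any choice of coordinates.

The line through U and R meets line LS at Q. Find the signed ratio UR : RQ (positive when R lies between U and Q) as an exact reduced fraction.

Set S = (0, 0), X = (1, 0), U = (0, 1), Z = (5, 3); any affine frame gives the same invariant.
1. L is the midpoint of ZU ⇒ L = (5/2, 2)
2. R is the centroid of triangle ZLS ⇒ R = (5/2, 5/3)
line UR meets LS at Q = (15/8, 3/2)
R = U + t·(Q−U) with t = 4/3, so UR:RQ = 4/3:-1/3

UR:RQ = -4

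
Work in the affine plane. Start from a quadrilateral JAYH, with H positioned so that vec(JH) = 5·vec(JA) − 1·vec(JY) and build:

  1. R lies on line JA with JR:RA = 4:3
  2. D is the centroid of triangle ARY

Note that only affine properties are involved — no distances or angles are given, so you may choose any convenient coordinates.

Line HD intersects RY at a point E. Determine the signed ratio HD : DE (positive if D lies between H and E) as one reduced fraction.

HD:DE = 26

Set J = (0, 0), A = (1, 0), Y = (0, 1), H = (5, -1); any affine frame gives the same invariant.
1. R lies on line JA with JR:RA = 4:3 ⇒ R = (4/7, 0)
2. D is the centroid of triangle ARY ⇒ D = (11/21, 1/3)
line HD meets RY at E = (32/91, 5/13)
D = H + t·(E−H) with t = 26/27, so HD:DE = 26/27:1/27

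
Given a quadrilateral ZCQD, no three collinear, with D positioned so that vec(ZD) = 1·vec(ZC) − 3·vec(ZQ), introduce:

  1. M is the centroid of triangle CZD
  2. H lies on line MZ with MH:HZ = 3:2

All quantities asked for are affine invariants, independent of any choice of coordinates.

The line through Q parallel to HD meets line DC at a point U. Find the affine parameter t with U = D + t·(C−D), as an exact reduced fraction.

t = 5/33

Work in coordinates with Z = (0, 0), C = (1, 0), Q = (0, 1), D = (1, -3).
1. M is the centroid of triangle CZD ⇒ M = (2/3, -1)
2. H lies on line MZ with MH:HZ = 3:2 ⇒ H = (4/15, -2/5)
through Q parallel to HD: direction (11/15, -13/5); meets DC at U = (1, -28/11)
U = D + t·(C−D) with t = 5/33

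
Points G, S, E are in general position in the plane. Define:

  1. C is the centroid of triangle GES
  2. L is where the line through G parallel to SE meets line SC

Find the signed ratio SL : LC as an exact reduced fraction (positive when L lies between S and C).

Choose coordinates G = (0, 0), S = (1, 0), E = (0, 1).
1. C is the centroid of triangle GES ⇒ C = (1/3, 1/3)
2. L is where the line through G parallel to SE meets line SC ⇒ L = (-1, 1)
L = S + t·(C−S) with t = 3, so SL:LC = t:(1−t) = 3:-2

SL:LC = -3/2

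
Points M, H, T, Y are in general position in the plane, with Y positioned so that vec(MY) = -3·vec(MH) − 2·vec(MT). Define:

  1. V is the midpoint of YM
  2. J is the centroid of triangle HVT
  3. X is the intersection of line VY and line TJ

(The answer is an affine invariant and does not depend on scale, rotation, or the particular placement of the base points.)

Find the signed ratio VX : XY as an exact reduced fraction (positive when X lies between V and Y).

VX:XY = -7/15

Set M = (0, 0), H = (1, 0), T = (0, 1), Y = (-3, -2); any affine frame gives the same invariant.
1. V is the midpoint of YM ⇒ V = (-3/2, -1)
2. J is the centroid of triangle HVT ⇒ J = (-1/6, 0)
3. X is the intersection of line VY and line TJ ⇒ X = (-3/16, -1/8)
X = V + t·(Y−V) with t = -7/8, so VX:XY = t:(1−t) = -7/8:15/8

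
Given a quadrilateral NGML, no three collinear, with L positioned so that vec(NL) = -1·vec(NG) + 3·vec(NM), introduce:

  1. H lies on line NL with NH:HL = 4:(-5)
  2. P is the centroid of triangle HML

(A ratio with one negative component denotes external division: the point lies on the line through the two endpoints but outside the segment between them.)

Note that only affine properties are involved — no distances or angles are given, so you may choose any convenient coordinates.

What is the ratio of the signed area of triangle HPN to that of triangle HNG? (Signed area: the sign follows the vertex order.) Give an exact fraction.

Set N = (0, 0), G = (1, 0), M = (0, 1), L = (-1, 3); any affine frame gives the same invariant.
1. H lies on line NL with NH:HL = 4:(-5) ⇒ H = (4, -12)
2. P is the centroid of triangle HML ⇒ P = (1, -8/3)
2·[HPN] = 4/3, 2·[HNG] = -12
[HPN]:[HNG] = 4/3:-12 = -1/9

[HPN]:[HNG] = -1/9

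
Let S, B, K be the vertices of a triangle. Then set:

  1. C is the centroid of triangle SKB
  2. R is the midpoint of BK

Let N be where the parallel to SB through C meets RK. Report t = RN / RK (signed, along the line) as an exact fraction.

Choose coordinates S = (0, 0), B = (1, 0), K = (0, 1).
1. C is the centroid of triangle SKB ⇒ C = (1/3, 1/3)
2. R is the midpoint of BK ⇒ R = (1/2, 1/2)
through C parallel to SB: direction (1, 0); meets RK at N = (2/3, 1/3)
N = R + t·(K−R) with t = -1/3

t = -1/3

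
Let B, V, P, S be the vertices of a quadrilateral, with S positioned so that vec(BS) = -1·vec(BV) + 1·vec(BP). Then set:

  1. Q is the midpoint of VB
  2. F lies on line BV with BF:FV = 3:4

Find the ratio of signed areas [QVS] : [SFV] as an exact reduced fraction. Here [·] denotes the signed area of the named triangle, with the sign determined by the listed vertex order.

Set B = (0, 0), V = (1, 0), P = (0, 1), S = (-1, 1); any affine frame gives the same invariant.
1. Q is the midpoint of VB ⇒ Q = (1/2, 0)
2. F lies on line BV with BF:FV = 3:4 ⇒ F = (3/7, 0)
2·[QVS] = 1/2, 2·[SFV] = 4/7
[QVS]:[SFV] = 1/2:4/7 = 7/8

[QVS]:[SFV] = 7/8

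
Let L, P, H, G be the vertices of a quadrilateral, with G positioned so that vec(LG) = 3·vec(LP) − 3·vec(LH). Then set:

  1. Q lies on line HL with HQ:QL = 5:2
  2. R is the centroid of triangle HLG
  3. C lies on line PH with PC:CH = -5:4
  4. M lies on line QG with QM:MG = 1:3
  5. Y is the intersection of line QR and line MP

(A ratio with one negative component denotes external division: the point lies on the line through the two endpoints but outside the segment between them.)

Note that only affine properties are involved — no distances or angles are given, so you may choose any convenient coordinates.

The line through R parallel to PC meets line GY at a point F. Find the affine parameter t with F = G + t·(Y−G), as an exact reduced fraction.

Assign L = (0, 0), P = (1, 0), H = (0, 1), G = (3, -3) — the answer is frame-independent, so this choice is without loss of generality.
1. Q lies on line HL with HQ:QL = 5:2 ⇒ Q = (0, 2/7)
2. R is the centroid of triangle HLG ⇒ R = (1, -2/3)
3. C lies on line PH with PC:CH = -5:4 ⇒ C = (-4, 5)
4. M lies on line QG with QM:MG = 1:3 ⇒ M = (3/4, -15/28)
5. Y is the intersection of line QR and line MP ⇒ Y = (51/65, -6/13)
through R parallel to PC: direction (-5, 5); meets GY at F = (5/7, -8/21)
F = G + t·(Y−G) with t = 65/63

t = 65/63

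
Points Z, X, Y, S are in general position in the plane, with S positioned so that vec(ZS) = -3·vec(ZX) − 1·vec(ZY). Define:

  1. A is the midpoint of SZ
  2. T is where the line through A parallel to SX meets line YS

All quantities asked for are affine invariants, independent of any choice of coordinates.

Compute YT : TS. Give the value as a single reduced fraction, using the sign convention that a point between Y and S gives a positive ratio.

YT:TS = 9

Choose coordinates Z = (0, 0), X = (1, 0), Y = (0, 1), S = (-3, -1).
1. A is the midpoint of SZ ⇒ A = (-3/2, -1/2)
2. T is where the line through A parallel to SX meets line YS ⇒ T = (-27/10, -4/5)
T = Y + t·(S−Y) with t = 9/10, so YT:TS = t:(1−t) = 9/10:1/10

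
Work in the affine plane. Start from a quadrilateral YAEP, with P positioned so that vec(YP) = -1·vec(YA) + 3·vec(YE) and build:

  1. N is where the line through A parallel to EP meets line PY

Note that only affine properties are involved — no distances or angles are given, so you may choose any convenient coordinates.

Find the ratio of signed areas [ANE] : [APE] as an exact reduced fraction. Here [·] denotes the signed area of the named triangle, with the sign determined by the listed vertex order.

Set Y = (0, 0), A = (1, 0), E = (0, 1), P = (-1, 3); any affine frame gives the same invariant.
1. N is where the line through A parallel to EP meets line PY ⇒ N = (-2, 6)
2·[ANE] = 3, 2·[APE] = 1
[ANE]:[APE] = 3:1 = 3

[ANE]:[APE] = 3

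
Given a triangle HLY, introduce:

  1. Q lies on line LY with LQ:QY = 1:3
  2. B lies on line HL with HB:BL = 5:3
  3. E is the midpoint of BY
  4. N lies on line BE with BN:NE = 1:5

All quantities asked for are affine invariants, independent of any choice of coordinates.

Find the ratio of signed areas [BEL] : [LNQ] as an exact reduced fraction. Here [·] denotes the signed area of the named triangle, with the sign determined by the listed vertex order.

Work in coordinates with H = (0, 0), L = (1, 0), Y = (0, 1).
1. Q lies on line LY with LQ:QY = 1:3 ⇒ Q = (3/4, 1/4)
2. B lies on line HL with HB:BL = 5:3 ⇒ B = (5/8, 0)
3. E is the midpoint of BY ⇒ E = (5/16, 1/2)
4. N lies on line BE with BN:NE = 1:5 ⇒ N = (55/96, 1/12)
2·[BEL] = -3/16, 2·[LNQ] = -11/128
[BEL]:[LNQ] = -3/16:-11/128 = 24/11

[BEL]:[LNQ] = 24/11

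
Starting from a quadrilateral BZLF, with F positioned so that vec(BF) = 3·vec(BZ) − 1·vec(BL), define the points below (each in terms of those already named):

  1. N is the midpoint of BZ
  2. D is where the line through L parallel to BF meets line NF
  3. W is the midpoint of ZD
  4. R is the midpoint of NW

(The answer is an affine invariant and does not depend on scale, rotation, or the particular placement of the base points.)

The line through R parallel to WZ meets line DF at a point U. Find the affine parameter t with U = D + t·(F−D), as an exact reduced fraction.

Work in coordinates with B = (0, 0), Z = (1, 0), L = (0, 1), F = (3, -1).
1. N is the midpoint of BZ ⇒ N = (1/2, 0)
2. D is where the line through L parallel to BF meets line NF ⇒ D = (-12, 5)
3. W is the midpoint of ZD ⇒ W = (-11/2, 5/2)
4. R is the midpoint of NW ⇒ R = (-5/2, 5/4)
through R parallel to WZ: direction (13/2, -5/2); meets DF at U = (-23/4, 5/2)
U = D + t·(F−D) with t = 5/12

t = 5/12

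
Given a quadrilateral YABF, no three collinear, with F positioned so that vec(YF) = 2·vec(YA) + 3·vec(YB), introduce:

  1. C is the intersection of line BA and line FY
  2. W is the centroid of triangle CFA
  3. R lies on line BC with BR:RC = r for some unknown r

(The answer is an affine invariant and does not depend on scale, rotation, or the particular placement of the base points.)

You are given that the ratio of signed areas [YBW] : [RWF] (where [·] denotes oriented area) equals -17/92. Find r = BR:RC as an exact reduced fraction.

Assign Y = (0, 0), A = (1, 0), B = (0, 1), F = (2, 3) — the answer is frame-independent, so this choice is without loss of generality.
1. C is the intersection of line BA and line FY ⇒ C = (2/5, 3/5)
2. W is the centroid of triangle CFA ⇒ W = (17/15, 6/5)
3. With BR:RC = r, write λ = r/(r+1) so R = B + λ·(C−B); R is affine-linear in λ
Every point depending on R is an affine combination of R and λ-independent points, so each such coordinate is linear in λ; the λ² term in each signed area is a multiple of (C−B)×(C−B) = 0, so 2·[YBW] and 2·[RWF] are each linear in λ. Evaluating at λ=0 and λ=1:
  2·[YBW] = -17/15,   2·[RWF] = -16/15·λ + 28/15
So [YBW]:[RWF] = (-17/15) / (-16/15·λ + 28/15). Setting this equal to -17/92:
  -17/15 = -17/92·(-16/15·λ + 28/15)  ⇒  λ = -4
Then r = λ/(1−λ) = (-4)/(5) = -4/5. Check: with r = -4/5, R = (-8/5, 13/5) and [YBW]:[RWF] = -17/92 as required.

r = -4/5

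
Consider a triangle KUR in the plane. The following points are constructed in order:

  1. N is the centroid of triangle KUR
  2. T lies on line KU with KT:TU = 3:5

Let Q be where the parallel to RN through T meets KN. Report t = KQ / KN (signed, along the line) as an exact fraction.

Set K = (0, 0), U = (1, 0), R = (0, 1); any affine frame gives the same invariant.
1. N is the centroid of triangle KUR ⇒ N = (1/3, 1/3)
2. T lies on line KU with KT:TU = 3:5 ⇒ T = (3/8, 0)
through T parallel to RN: direction (1/3, -2/3); meets KN at Q = (1/4, 1/4)
Q = K + t·(N−K) with t = 3/4

t = 3/4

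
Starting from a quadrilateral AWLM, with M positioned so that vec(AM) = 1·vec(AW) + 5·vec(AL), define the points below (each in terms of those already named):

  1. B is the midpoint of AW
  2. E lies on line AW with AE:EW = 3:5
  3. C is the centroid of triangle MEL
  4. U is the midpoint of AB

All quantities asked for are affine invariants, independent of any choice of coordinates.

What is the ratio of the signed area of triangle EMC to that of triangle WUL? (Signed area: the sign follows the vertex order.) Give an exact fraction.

[EMC]:[WUL] = -10/9

Work in coordinates with A = (0, 0), W = (1, 0), L = (0, 1), M = (1, 5).
1. B is the midpoint of AW ⇒ B = (1/2, 0)
2. E lies on line AW with AE:EW = 3:5 ⇒ E = (3/8, 0)
3. C is the centroid of triangle MEL ⇒ C = (11/24, 2)
4. U is the midpoint of AB ⇒ U = (1/4, 0)
2·[EMC] = 5/6, 2·[WUL] = -3/4
[EMC]:[WUL] = 5/6:-3/4 = -10/9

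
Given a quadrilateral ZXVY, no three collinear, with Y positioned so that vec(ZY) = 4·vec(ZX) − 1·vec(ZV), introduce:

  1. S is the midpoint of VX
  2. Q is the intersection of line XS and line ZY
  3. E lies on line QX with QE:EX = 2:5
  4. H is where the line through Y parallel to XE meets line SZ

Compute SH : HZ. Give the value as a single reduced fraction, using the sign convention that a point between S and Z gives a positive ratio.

Choose coordinates Z = (0, 0), X = (1, 0), V = (0, 1), Y = (4, -1).
1. S is the midpoint of VX ⇒ S = (1/2, 1/2)
2. Q is the intersection of line XS and line ZY ⇒ Q = (4/3, -1/3)
3. E lies on line QX with QE:EX = 2:5 ⇒ E = (26/21, -5/21)
4. H is where the line through Y parallel to XE meets line SZ ⇒ H = (3/2, 3/2)
H = S + t·(Z−S) with t = -2, so SH:HZ = t:(1−t) = -2:3

SH:HZ = -2/3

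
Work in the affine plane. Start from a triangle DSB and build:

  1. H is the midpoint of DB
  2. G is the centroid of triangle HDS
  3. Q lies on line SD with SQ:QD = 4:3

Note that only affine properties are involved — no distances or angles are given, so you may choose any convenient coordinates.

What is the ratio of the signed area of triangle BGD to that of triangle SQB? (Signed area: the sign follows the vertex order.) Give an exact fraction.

[BGD]:[SQB] = 7/12

Work in coordinates with D = (0, 0), S = (1, 0), B = (0, 1).
1. H is the midpoint of DB ⇒ H = (0, 1/2)
2. G is the centroid of triangle HDS ⇒ G = (1/3, 1/6)
3. Q lies on line SD with SQ:QD = 4:3 ⇒ Q = (3/7, 0)
2·[BGD] = -1/3, 2·[SQB] = -4/7
[BGD]:[SQB] = -1/3:-4/7 = 7/12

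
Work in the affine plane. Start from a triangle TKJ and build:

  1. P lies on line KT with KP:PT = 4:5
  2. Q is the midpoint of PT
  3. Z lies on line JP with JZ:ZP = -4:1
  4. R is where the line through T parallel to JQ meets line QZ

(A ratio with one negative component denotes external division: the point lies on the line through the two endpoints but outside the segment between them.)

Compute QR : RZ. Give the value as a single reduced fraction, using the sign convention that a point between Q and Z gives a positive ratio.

QR:RZ = -3/7

Set T = (0, 0), K = (1, 0), J = (0, 1); any affine frame gives the same invariant.
1. P lies on line KT with KP:PT = 4:5 ⇒ P = (5/9, 0)
2. Q is the midpoint of PT ⇒ Q = (5/18, 0)
3. Z lies on line JP with JZ:ZP = -4:1 ⇒ Z = (20/27, -1/3)
4. R is where the line through T parallel to JQ meets line QZ ⇒ R = (-5/72, 1/4)
R = Q + t·(Z−Q) with t = -3/4, so QR:RZ = t:(1−t) = -3/4:7/4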